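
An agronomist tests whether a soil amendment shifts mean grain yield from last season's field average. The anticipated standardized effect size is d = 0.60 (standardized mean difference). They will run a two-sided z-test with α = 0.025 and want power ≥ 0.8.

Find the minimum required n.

n = 27

For power 0.8 need Φ(δ − z_{0.0125}) = 0.8, so δ = z_{0.0125} + z_{0.20} = 2.241 + 0.842 = 3.083.
(Ignoring the negligible lower-tail rejection probability gives the usual closed-form inversion.)
δ = d·√n ⇒ n = (δ/d)² = (3.083 / 0.60)² = 26.40.
Rounding up, n = 27.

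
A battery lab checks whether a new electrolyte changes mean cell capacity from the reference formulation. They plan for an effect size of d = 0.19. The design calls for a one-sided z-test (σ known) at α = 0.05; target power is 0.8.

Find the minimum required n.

Set Φ(δ − 1.645) = 0.8; then δ − 1.645 = Φ⁻¹(0.8) = 0.842, giving δ = 2.486.
δ = d·√n ⇒ n = (δ/d)² = (2.486 / 0.19)² = 171.26.
Rounding up, n = 172.

n = 172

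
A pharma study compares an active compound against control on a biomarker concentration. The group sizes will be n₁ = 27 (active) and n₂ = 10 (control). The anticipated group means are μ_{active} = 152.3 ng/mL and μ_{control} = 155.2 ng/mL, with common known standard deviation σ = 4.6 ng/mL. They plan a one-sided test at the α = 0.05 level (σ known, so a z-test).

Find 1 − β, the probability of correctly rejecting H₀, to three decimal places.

Power ≈ 0.523

Standardized effect: d = |μ_{active} − μ_{control}| / σ = |152.3 − 155.2| / 4.6 = 0.6304
Noncentrality parameter: δ = d / √(1/n₁ + 1/n₂) = 0.6304 / √(1/27 + 1/10) = 1.7030
Critical value for a one-sided test at α = 0.05: z_α = 1.645.
Power = P(Z > 1.645 − δ) = Φ(0.058) = 0.5232.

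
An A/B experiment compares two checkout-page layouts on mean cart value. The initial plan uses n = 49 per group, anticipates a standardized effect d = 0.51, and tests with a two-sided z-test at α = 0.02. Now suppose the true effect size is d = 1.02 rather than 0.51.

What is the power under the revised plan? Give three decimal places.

With d = 1.02: δ = d·√(n/2) = 1.02 × √(49/2) = 5.0487. Critical value z_{0.01} = 2.326.
Revised power = Φ(δ − 2.326) + Φ(−δ − 2.326) = Φ(2.722) + Φ(-7.375) = 0.9968 + 0.0000 = 0.9968.

Power ≈ 0.997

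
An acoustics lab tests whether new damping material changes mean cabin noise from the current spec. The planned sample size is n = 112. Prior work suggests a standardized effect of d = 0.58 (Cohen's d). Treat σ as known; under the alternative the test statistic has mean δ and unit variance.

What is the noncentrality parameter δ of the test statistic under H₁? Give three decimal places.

The noncentrality parameter scales effect size by the design's sample-size factor: δ = d·√n = 0.58 × √112 = 6.1381

δ ≈ 6.138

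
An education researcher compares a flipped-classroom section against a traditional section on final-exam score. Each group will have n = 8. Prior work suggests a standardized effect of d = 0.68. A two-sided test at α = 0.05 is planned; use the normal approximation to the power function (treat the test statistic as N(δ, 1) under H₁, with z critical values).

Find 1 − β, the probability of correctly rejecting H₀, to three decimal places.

Noncentrality parameter: λ = d·√(n/2) = 0.68 × √(8/2) = 1.3600
Two-sided α = 0.05 → critical value z_{0.025} = 1.960.
Power = Φ(λ − 1.960) + Φ(−λ − 1.960) = Φ(-0.600) + Φ(-3.320) = 0.2743 + 0.0005 = 0.2747.

Power ≈ 0.275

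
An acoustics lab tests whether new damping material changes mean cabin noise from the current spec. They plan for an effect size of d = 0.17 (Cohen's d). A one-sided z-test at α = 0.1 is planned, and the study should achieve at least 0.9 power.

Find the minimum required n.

n = 228

Set Φ(δ − 1.282) = 0.9; then δ − 1.282 = Φ⁻¹(0.9) = 1.282, giving δ = 2.563.
δ = d·√n ⇒ n = (δ/d)² = (2.563 / 0.17)² = 227.32.
Rounding up, n = 228.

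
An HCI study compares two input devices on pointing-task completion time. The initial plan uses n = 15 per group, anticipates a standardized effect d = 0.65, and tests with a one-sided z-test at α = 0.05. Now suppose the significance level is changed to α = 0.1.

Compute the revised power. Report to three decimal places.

δ = d·√(n/2) = 0.65 × √(15/2) = 1.7801 (unchanged). New critical value: z_{0.1} = 1.282.
Revised power = P(Z > 1.282 − δ) = Φ(0.499) = 0.6910.

Power ≈ 0.691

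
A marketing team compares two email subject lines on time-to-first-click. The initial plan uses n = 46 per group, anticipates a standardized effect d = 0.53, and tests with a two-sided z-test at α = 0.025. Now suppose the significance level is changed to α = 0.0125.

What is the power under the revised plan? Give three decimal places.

Power ≈ 0.518

δ = d·√(n/2) = 0.53 × √(46/2) = 2.5418 (unchanged). New critical value: z_{0.0063} = 2.498.
Revised power = Φ(δ − 2.498) + Φ(−δ − 2.498) = Φ(0.044) + Φ(-5.039) = 0.5176 + 0.0000 = 0.5176.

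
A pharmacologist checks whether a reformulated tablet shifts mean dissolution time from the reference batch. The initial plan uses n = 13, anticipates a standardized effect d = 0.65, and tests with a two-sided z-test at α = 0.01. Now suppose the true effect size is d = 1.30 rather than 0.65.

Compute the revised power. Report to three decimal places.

Power ≈ 0.983

With d = 1.30: δ = d·√n = 1.30 × √13 = 4.6872. Critical value z_{0.005} = 2.576.
Revised power = Φ(δ − 2.576) + Φ(−δ − 2.576) = Φ(2.111) + Φ(-7.263) = 0.9826 + 0.0000 = 0.9826.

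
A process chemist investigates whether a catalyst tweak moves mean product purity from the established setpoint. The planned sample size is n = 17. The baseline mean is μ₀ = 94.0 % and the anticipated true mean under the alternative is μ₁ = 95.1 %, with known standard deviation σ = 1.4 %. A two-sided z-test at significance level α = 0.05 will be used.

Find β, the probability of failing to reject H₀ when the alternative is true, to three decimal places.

Standardized effect: d = |μ₁ − μ₀| / σ = |95.1 − 94.0| / 1.4 = 0.7857
Noncentrality parameter: δ = d·√n = 0.7857 × √17 = 3.2396
Critical value for a two-sided test at α = 0.05: z_{α/2} = 1.960.
Power = Φ(δ − 1.960) + Φ(−δ − 1.960) = Φ(1.280) + Φ(-5.200) = 0.8997 + 0.0000 = 0.8997.
Type II error: β = 1 − power = 1 − 0.8997 = 0.1003.

β ≈ 0.100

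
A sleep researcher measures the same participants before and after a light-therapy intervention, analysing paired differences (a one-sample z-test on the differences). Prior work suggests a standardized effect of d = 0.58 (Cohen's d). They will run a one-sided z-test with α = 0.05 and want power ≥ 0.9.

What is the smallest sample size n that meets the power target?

n = 26

Set Φ(δ − 1.645) = 0.9; then δ − 1.645 = Φ⁻¹(0.9) = 1.282, giving δ = 2.926.
δ = d·√n ⇒ n = (δ/d)² = (2.926 / 0.58)² = 25.46.
Rounding up, n = 26.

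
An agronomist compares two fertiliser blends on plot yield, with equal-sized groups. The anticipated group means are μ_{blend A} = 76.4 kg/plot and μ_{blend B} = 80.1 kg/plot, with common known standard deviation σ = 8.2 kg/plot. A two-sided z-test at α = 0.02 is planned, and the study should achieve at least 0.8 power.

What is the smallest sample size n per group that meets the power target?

Standardized effect: d = |μ_{blend A} − μ_{blend B}| / σ = |76.4 − 80.1| / 8.2 = 0.4512
Set Φ(δ − 2.326) = 0.8; then δ − 2.326 = Φ⁻¹(0.8) = 0.842, giving δ = 3.168.
(Ignoring the negligible lower-tail rejection probability gives the usual closed-form inversion.)
δ = d·√(n/2) ⇒ n = 2(δ/d)² = 2 × (3.168 / 0.4512)² = 98.59.
Round up to the next whole unit.

n = 99 per group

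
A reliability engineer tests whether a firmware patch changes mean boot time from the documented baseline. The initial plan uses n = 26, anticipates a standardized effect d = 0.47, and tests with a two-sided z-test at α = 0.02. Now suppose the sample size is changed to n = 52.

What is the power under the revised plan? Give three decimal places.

Power ≈ 0.856

With n = 52: δ = d·√n = 0.47 × √52 = 3.3892. Critical value z_{0.01} = 2.326.
Revised power = Φ(δ − 2.326) + Φ(−δ − 2.326) = Φ(1.063) + Φ(-5.716) = 0.8561 + 0.0000 = 0.8561.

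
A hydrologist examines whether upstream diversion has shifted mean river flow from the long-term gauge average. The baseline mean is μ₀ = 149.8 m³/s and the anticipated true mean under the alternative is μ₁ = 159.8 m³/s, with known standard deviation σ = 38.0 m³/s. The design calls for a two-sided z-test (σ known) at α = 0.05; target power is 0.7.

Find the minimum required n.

Standardized effect: d = |μ₁ − μ₀| / σ = |159.8 − 149.8| / 38.0 = 0.2632
Set Φ(δ − 1.960) = 0.7; then δ − 1.960 = Φ⁻¹(0.7) = 0.524, giving δ = 2.484.
(The Φ(−δ − z_{α/2}) term is vanishingly small for δ > 0 and is dropped in the standard sample-size formula.)
δ = d·√n ⇒ n = (δ/d)² = (2.484 / 0.2632)² = 89.12.
Round up to the next whole unit.

n = 90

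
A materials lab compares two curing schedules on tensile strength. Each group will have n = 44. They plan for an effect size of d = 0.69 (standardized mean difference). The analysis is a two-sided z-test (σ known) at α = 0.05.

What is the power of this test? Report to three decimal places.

Power ≈ 0.899

Noncentrality parameter: δ = d·√(n/2) = 0.69 × √(44/2) = 3.2364
Critical value for a two-sided test at α = 0.05: z_{α/2} = 1.960.
Power = Φ(δ − 1.960) + Φ(−δ − 1.960) = Φ(1.276) + Φ(-5.196) = 0.8991 + 0.0000 = 0.8991.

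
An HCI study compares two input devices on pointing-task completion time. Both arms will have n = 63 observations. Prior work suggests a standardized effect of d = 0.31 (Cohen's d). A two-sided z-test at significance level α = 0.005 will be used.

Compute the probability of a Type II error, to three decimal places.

β ≈ 0.857

Noncentrality parameter: δ = d·√(n/2) = 0.31 × √(63/2) = 1.7399
Critical value for a two-sided test at α = 0.005: z_{α/2} = 2.807.
Power = Φ(δ − 2.807) + Φ(−δ − 2.807) = Φ(-1.067) + Φ(-4.547) = 0.1429 + 0.0000 = 0.1430.
Type II error: β = 1 − power = 1 − 0.1430 = 0.8570.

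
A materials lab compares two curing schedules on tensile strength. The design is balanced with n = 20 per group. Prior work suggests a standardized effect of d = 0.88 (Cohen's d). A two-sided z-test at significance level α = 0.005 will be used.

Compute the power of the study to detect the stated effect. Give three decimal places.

Noncentrality parameter: δ = d·√(n/2) = 0.88 × √(20/2) = 2.7828
Critical value for a two-sided test at α = 0.005: z_{α/2} = 2.807.
Power = Φ(δ − 2.807) + Φ(−δ − 2.807) = Φ(-0.024) + Φ(-5.590) = 0.4903 + 0.0000 = 0.4903.

Power ≈ 0.490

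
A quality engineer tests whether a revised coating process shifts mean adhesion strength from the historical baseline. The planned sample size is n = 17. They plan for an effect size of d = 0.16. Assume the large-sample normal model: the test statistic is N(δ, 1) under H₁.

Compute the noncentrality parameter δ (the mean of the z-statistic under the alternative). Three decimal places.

δ ≈ 0.660

The noncentrality parameter scales effect size by the design's sample-size factor: δ = d·√n = 0.16 × √17 = 0.6597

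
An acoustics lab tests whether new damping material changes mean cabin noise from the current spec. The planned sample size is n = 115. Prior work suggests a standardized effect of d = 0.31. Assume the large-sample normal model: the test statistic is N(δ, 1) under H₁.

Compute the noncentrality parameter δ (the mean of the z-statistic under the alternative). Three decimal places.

δ ≈ 3.324

δ = d·√n = 0.31 × √115 = 3.3244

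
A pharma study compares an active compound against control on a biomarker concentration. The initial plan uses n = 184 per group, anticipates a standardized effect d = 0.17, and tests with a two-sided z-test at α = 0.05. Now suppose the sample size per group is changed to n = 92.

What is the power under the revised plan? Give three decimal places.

With n = 92 per group: δ = d·√(n/2) = 0.17 × √(92/2) = 1.1530. Critical value z_{0.025} = 1.960.
Revised power = Φ(δ − 1.960) + Φ(−δ − 1.960) = Φ(-0.807) + Φ(-3.113) = 0.2098 + 0.0009 = 0.2108.

Power ≈ 0.211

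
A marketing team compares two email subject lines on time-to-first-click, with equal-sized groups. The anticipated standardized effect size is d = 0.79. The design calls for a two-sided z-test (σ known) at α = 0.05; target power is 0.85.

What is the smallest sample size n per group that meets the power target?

n = 29 per group

For power 0.85 need Φ(δ − z_{0.025}) = 0.85, so δ = z_{0.025} + z_{0.15} = 1.960 + 1.036 = 2.996.
(Ignoring the negligible lower-tail rejection probability gives the usual closed-form inversion.)
δ = d·√(n/2) ⇒ n = 2(δ/d)² = 2 × (2.996 / 0.79)² = 28.77.
Rounding up, n = 29 per group.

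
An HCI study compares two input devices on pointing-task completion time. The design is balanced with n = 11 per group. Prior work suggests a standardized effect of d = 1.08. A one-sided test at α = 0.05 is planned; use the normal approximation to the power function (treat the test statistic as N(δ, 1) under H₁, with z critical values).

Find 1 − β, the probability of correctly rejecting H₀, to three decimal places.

Power ≈ 0.813

Noncentrality parameter: δ = d·√(n/2) = 1.08 × √(11/2) = 2.5328
One-sided α = 0.05 → critical value z_{0.05} = 1.645.
Power = P(Z > 1.645 − δ) = Φ(0.888) = 0.8127.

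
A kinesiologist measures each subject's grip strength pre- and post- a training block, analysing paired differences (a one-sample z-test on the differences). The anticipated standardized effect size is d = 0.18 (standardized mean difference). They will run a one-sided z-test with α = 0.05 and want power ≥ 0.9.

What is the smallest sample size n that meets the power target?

For power 0.9 need Φ(δ − z_{0.05}) = 0.9, so δ = z_{0.05} + z_{0.10} = 1.645 + 1.282 = 2.926.
δ = d·√n ⇒ n = (δ/d)² = (2.926 / 0.18)² = 264.32.
Rounding up, n = 265.

n = 265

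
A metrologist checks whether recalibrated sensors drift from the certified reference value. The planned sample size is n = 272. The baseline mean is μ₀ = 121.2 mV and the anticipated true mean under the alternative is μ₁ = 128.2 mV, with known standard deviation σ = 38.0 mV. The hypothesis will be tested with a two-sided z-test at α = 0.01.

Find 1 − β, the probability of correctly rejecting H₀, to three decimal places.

Power ≈ 0.678

Standardized effect: d = |μ₁ − μ₀| / σ = |128.2 − 121.2| / 38.0 = 0.1842
Noncentrality parameter: δ = d·√n = 0.1842 × √272 = 3.0381
Two-sided α = 0.01 → critical value z_{0.005} = 2.576.
Power = Φ(δ − 2.576) + Φ(−δ − 2.576) = Φ(0.462) + Φ(-5.614) = 0.6780 + 0.0000 = 0.6780.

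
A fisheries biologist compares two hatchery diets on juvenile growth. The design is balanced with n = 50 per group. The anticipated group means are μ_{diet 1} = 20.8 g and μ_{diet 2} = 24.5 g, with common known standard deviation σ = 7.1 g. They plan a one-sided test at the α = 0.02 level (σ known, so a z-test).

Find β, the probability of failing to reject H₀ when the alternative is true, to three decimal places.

β ≈ 0.291

Standardized effect: d = |μ_{diet 1} − μ_{diet 2}| / σ = |20.8 − 24.5| / 7.1 = 0.5211
Noncentrality parameter: δ = d·√(n/2) = 0.5211 × √(50/2) = 2.6056
Critical value for a one-sided test at α = 0.02: z_α = 2.054.
Power = P(Z > 2.054 − δ) = Φ(0.552) = 0.7095.
Type II error: β = 1 − power = 1 − 0.7095 = 0.2905.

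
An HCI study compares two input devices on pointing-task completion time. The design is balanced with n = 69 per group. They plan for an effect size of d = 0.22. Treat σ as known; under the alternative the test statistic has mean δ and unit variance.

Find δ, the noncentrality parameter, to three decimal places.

δ ≈ 1.292

δ = d·√(n/2) = 0.22 × √(69/2) = 1.2922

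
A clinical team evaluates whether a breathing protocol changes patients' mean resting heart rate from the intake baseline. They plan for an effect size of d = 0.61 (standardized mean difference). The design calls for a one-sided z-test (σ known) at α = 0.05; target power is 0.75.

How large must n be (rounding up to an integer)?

n = 15

Set Φ(δ − 1.645) = 0.75; then δ − 1.645 = Φ⁻¹(0.75) = 0.674, giving δ = 2.319.
δ = d·√n ⇒ n = (δ/d)² = (2.319 / 0.61)² = 14.46.
Rounding up, n = 15.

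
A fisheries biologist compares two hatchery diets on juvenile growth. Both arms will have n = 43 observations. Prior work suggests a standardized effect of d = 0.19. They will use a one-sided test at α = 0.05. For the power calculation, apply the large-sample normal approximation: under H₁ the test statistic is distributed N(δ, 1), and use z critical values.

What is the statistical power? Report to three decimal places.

Noncentrality parameter: δ = d·√(n/2) = 0.19 × √(43/2) = 0.8810
Critical value for a one-sided test at α = 0.05: z_α = 1.645.
Power = P(Z > 1.645 − δ) = Φ(-0.764) = 0.2225.

Power ≈ 0.222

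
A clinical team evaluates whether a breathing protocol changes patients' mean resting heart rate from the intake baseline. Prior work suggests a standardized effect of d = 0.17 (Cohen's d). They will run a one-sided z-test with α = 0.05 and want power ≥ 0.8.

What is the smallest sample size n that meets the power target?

Set Φ(δ − 1.645) = 0.8; then δ − 1.645 = Φ⁻¹(0.8) = 0.842, giving δ = 2.486.
δ = d·√n ⇒ n = (δ/d)² = (2.486 / 0.17)² = 213.93.
Round up to the next whole unit.

n = 214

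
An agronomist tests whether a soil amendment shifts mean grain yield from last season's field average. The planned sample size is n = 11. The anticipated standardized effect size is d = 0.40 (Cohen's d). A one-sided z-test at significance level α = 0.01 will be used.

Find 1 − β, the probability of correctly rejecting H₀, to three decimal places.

Power ≈ 0.159

Noncentrality parameter: δ = d·√n = 0.40 × √11 = 1.3266
One-sided α = 0.01 → critical value z_{0.01} = 2.326.
Power = P(Z > 2.326 − δ) = Φ(-1.000) = 0.1587.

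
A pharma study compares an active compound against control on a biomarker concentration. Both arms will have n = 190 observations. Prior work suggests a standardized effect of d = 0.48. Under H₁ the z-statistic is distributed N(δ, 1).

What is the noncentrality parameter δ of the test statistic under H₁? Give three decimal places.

The noncentrality parameter scales effect size by the design's sample-size factor: δ = d·√(n/2) = 0.48 × √(190/2) = 4.6785

δ ≈ 4.678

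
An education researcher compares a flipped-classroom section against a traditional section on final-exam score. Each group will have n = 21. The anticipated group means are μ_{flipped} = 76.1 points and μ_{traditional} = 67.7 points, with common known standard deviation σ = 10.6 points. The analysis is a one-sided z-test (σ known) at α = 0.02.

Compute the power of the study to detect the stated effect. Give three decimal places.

Power ≈ 0.696

Standardized effect: d = |μ_{flipped} − μ_{traditional}| / σ = |76.1 − 67.7| / 10.6 = 0.7925
Noncentrality parameter: δ = d·√(n/2) = 0.7925 × √(21/2) = 2.5678
One-sided α = 0.02 → critical value z_{0.02} = 2.054.
Power = P(Z > 2.054 − δ) = Φ(0.514) = 0.6964.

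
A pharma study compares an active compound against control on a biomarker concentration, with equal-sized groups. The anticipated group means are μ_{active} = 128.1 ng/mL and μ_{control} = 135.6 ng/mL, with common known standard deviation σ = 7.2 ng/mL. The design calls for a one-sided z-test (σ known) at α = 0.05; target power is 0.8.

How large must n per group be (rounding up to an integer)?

n = 12 per group

Standardized effect: d = |μ_{active} − μ_{control}| / σ = |128.1 − 135.6| / 7.2 = 1.0417
For power 0.8 need Φ(δ − z_{0.05}) = 0.8, so δ = z_{0.05} + z_{0.20} = 1.645 + 0.842 = 2.486.
δ = d·√(n/2) ⇒ n = 2(δ/d)² = 2 × (2.486 / 1.0417)² = 11.40.
Round up to the next whole unit.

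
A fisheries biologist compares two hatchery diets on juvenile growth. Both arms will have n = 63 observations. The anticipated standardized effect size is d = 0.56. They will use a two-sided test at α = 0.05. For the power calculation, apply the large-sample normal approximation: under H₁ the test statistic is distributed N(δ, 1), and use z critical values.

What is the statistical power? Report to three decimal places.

Power ≈ 0.882

Noncentrality parameter: δ = d·√(n/2) = 0.56 × √(63/2) = 3.1430
Two-sided α = 0.05 → critical value z_{0.025} = 1.960.
Power = Φ(δ − 1.960) + Φ(−δ − 1.960) = Φ(1.183) + Φ(-5.103) = 0.8816 + 0.0000 = 0.8816.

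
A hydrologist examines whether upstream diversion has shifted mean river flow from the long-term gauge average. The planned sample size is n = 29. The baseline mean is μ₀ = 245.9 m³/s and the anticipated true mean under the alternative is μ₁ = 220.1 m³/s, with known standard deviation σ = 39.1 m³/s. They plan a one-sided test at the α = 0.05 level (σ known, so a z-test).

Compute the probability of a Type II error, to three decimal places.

β ≈ 0.028

Standardized effect: d = |μ₁ − μ₀| / σ = |220.1 − 245.9| / 39.1 = 0.6598
Noncentrality parameter: δ = d·√n = 0.6598 × √29 = 3.5534
One-sided α = 0.05 → critical value z_{0.05} = 1.645.
Power = Φ(δ − 1.645) = Φ(1.909) = 0.9718.
Type II error: β = 1 − power = 1 − 0.9718 = 0.0282.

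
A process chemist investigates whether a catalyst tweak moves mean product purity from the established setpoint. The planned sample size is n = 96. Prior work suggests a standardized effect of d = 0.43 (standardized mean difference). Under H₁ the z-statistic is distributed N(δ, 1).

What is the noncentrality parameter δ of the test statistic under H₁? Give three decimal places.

δ = d·√n = 0.43 × √96 = 4.2131

δ ≈ 4.213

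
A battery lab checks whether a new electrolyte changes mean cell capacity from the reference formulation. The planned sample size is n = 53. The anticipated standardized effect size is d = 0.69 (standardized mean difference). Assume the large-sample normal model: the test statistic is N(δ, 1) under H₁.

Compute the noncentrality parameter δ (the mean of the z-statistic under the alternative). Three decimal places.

The noncentrality parameter scales effect size by the design's sample-size factor: δ = d·√n = 0.69 × √53 = 5.0233

δ ≈ 5.023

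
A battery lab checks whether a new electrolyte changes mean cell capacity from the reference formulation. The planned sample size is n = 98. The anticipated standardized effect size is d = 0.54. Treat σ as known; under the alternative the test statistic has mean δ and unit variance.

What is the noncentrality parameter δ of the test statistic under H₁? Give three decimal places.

δ ≈ 5.346

δ = d·√n = 0.54 × √98 = 5.3457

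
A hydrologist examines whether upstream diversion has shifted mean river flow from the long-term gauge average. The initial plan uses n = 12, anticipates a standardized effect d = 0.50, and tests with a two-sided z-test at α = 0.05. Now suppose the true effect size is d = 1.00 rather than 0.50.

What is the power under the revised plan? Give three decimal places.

With d = 1.00: δ = d·√n = 1.00 × √12 = 3.4641. Critical value z_{0.025} = 1.960.
Revised power = Φ(δ − 1.960) + Φ(−δ − 1.960) = Φ(1.504) + Φ(-5.424) = 0.9337 + 0.0000 = 0.9337.

Power ≈ 0.934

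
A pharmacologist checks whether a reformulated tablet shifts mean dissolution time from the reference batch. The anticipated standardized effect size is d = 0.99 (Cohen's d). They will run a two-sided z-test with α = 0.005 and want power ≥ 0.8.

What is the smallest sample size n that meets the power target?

n = 14

For power 0.8 need Φ(δ − z_{0.0025}) = 0.8, so δ = z_{0.0025} + z_{0.20} = 2.807 + 0.842 = 3.649.
(The Φ(−δ − z_{α/2}) term is vanishingly small for δ > 0 and is dropped in the standard sample-size formula.)
δ = d·√n ⇒ n = (δ/d)² = (3.649 / 0.99)² = 13.58.
Round up to the next whole unit.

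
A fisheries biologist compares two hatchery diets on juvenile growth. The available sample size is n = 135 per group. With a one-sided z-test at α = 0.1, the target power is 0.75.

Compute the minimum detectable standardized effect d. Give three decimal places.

Need Φ(δ − 1.282) = 0.75, so δ = 1.282 + 0.674 = 1.956.
δ = d·√(n/2) ⇒ d = δ/√(n/2) = 1.956/√(135/2) = 0.2381.

d ≈ 0.238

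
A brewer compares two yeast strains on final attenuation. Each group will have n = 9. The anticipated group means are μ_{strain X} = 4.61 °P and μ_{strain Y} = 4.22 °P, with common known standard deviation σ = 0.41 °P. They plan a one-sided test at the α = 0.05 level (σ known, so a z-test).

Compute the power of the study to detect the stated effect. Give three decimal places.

Standardized effect: d = |μ_{strain X} − μ_{strain Y}| / σ = |4.61 − 4.22| / 0.41 = 0.9512
Noncentrality parameter: δ = d·√(n/2) = 0.9512 × √(9/2) = 2.0178
Critical value for a one-sided test at α = 0.05: z_α = 1.645.
Power = P(Z > 1.645 − δ) = Φ(0.373) = 0.6454.

Power ≈ 0.645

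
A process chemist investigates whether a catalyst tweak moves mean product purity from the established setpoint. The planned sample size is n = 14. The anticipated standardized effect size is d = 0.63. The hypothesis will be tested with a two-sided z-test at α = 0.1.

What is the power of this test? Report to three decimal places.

Power ≈ 0.762

Noncentrality parameter: δ = d·√n = 0.63 × √14 = 2.3572
Critical value for a two-sided test at α = 0.1: z_{α/2} = 1.645.
Power = Φ(δ − 1.645) + Φ(−δ − 1.645) = Φ(0.712) + Φ(-4.002) = 0.7619 + 0.0000 = 0.7619.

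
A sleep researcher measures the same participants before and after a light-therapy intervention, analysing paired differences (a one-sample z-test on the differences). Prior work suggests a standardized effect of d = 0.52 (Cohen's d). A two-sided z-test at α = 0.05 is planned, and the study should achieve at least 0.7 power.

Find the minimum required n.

For power 0.7 need Φ(δ − z_{0.025}) = 0.7, so δ = z_{0.025} + z_{0.30} = 1.960 + 0.524 = 2.484.
(Ignoring the negligible lower-tail rejection probability gives the usual closed-form inversion.)
δ = d·√n ⇒ n = (δ/d)² = (2.484 / 0.52)² = 22.83.
Rounding up, n = 23.

n = 23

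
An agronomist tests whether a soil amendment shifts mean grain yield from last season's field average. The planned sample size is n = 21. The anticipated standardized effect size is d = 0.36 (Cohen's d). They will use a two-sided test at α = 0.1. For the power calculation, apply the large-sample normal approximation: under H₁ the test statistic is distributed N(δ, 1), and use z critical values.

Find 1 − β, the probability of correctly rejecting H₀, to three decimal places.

Noncentrality parameter: δ = d·√n = 0.36 × √21 = 1.6497
Two-sided α = 0.1 → critical value z_{0.05} = 1.645.
Power = Φ(δ − 1.645) + Φ(−δ − 1.645) = Φ(0.005) + Φ(-3.295) = 0.5019 + 0.0005 = 0.5024.

Power ≈ 0.502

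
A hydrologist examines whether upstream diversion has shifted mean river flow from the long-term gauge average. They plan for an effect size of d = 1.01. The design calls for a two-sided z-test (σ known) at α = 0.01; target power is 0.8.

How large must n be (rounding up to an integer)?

n = 12

Set Φ(δ − 2.576) = 0.8; then δ − 2.576 = Φ⁻¹(0.8) = 0.842, giving δ = 3.417.
(For δ > 0 the lower-tail rejection region contributes negligibly to power, so the one-term inversion is standard.)
δ = d·√n ⇒ n = (δ/d)² = (3.417 / 1.01)² = 11.45.
Round up to the next whole unit.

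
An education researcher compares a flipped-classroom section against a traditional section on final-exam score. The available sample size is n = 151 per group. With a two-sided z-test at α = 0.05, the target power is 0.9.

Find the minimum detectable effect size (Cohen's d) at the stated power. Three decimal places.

d ≈ 0.373

Required noncentrality: δ = z_{0.025} + z_{0.10} = 1.960 + 1.282 = 3.242.
(Lower-tail contribution to power is negligible for δ > 0.)
δ = d·√(n/2) ⇒ d = δ/√(n/2) = 3.242/√(151/2) = 0.3731.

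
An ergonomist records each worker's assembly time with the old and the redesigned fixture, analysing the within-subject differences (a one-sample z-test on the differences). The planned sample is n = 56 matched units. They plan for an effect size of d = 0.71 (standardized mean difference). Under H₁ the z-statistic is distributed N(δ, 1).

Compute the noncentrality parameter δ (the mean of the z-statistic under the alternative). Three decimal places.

δ ≈ 5.313

δ = d·√n = 0.71 × √56 = 5.3132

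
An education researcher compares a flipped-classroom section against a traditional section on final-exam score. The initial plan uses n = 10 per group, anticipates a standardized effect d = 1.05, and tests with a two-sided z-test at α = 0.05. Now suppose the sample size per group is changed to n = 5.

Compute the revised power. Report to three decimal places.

With n = 5 per group: δ = d·√(n/2) = 1.05 × √(5/2) = 1.6602. Critical value z_{0.025} = 1.960.
Revised power = Φ(δ − 1.960) + Φ(−δ − 1.960) = Φ(-0.300) + Φ(-3.620) = 0.3822 + 0.0001 = 0.3823.

Power ≈ 0.382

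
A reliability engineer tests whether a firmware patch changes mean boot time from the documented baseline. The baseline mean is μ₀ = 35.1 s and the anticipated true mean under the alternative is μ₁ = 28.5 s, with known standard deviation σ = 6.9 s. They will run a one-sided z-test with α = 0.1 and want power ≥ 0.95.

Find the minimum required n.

n = 10

Standardized effect: d = |μ₁ − μ₀| / σ = |28.5 − 35.1| / 6.9 = 0.9565
For power 0.95 need Φ(δ − z_{0.1}) = 0.95, so δ = z_{0.1} + z_{0.05} = 1.282 + 1.645 = 2.926.
δ = d·√n ⇒ n = (δ/d)² = (2.926 / 0.9565)² = 9.36.
Rounding up, n = 10.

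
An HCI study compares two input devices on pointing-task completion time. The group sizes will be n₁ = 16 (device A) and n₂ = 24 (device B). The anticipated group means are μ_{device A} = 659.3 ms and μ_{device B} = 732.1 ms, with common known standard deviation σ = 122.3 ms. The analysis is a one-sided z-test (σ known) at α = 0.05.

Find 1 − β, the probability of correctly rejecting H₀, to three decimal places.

Standardized effect: d = |μ_{device A} − μ_{device B}| / σ = |659.3 − 732.1| / 122.3 = 0.5953
Noncentrality parameter: δ = d / √(1/n₁ + 1/n₂) = 0.5953 / √(1/16 + 1/24) = 1.8443
One-sided α = 0.05 → critical value z_{0.05} = 1.645.
Power = P(Z > 1.645 − δ) = Φ(0.199) = 0.5791.

Power ≈ 0.579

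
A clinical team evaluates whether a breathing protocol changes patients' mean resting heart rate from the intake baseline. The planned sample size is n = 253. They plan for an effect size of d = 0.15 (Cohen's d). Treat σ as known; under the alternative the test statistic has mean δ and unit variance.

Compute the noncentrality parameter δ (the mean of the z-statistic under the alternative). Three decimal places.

The noncentrality parameter scales effect size by the design's sample-size factor: δ = d·√n = 0.15 × √253 = 2.3859

δ ≈ 2.386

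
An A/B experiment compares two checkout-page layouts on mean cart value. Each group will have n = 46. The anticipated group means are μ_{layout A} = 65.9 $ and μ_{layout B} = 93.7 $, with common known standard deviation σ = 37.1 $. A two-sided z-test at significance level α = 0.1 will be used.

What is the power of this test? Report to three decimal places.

Standardized effect: d = |μ_{layout A} − μ_{layout B}| / σ = |65.9 − 93.7| / 37.1 = 0.7493
Noncentrality parameter: δ = d·√(n/2) = 0.7493 × √(46/2) = 3.5936
Two-sided α = 0.1 → critical value z_{0.05} = 1.645.
Power = Φ(δ − 1.645) + Φ(−δ − 1.645) = Φ(1.949) + Φ(-5.238) = 0.9743 + 0.0000 = 0.9743.

Power ≈ 0.974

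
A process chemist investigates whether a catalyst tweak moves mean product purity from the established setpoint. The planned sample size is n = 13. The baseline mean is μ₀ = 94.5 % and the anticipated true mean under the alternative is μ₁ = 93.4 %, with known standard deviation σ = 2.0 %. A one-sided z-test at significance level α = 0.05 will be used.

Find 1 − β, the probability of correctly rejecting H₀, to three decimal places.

Power ≈ 0.632

Standardized effect: d = |μ₁ − μ₀| / σ = |93.4 − 94.5| / 2.0 = 0.5500
Noncentrality parameter: δ = d·√n = 0.5500 × √13 = 1.9831
Critical value for a one-sided test at α = 0.05: z_α = 1.645.
Power = Φ(δ − 1.645) = Φ(0.338) = 0.6324.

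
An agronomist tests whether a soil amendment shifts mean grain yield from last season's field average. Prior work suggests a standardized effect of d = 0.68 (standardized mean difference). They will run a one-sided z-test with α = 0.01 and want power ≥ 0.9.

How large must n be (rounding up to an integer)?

n = 29

Set Φ(δ − 2.326) = 0.9; then δ − 2.326 = Φ⁻¹(0.9) = 1.282, giving δ = 3.608.
δ = d·√n ⇒ n = (δ/d)² = (3.608 / 0.68)² = 28.15.
Round up to the next whole unit.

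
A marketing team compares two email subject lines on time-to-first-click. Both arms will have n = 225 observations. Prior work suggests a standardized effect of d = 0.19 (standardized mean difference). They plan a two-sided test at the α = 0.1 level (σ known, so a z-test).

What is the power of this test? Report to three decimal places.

Noncentrality parameter: δ = d·√(n/2) = 0.19 × √(225/2) = 2.0153
Two-sided α = 0.1 → critical value z_{0.05} = 1.645.
Power = Φ(δ − 1.645) + Φ(−δ − 1.645) = Φ(0.370) + Φ(-3.660) = 0.6445 + 0.0001 = 0.6446.

Power ≈ 0.645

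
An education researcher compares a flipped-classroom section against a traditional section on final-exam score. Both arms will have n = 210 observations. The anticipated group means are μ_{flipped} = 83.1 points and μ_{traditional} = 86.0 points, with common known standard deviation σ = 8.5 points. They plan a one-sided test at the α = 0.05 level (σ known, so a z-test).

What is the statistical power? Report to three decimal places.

Standardized effect: d = |μ_{flipped} − μ_{traditional}| / σ = |83.1 − 86.0| / 8.5 = 0.3412
Noncentrality parameter: δ = d·√(n/2) = 0.3412 × √(210/2) = 3.4960
Critical value for a one-sided test at α = 0.05: z_α = 1.645.
Power = Φ(δ − 1.645) = Φ(1.851) = 0.9679.

Power ≈ 0.968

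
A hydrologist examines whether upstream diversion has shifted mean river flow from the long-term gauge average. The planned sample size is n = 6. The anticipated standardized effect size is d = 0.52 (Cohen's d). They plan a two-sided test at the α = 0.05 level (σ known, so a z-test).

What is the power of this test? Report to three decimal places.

Power ≈ 0.247

Noncentrality parameter: δ = d·√n = 0.52 × √6 = 1.2737
Two-sided α = 0.05 → critical value z_{0.025} = 1.960.
Power = Φ(δ − 1.960) + Φ(−δ − 1.960) = Φ(-0.686) + Φ(-3.234) = 0.2463 + 0.0006 = 0.2469.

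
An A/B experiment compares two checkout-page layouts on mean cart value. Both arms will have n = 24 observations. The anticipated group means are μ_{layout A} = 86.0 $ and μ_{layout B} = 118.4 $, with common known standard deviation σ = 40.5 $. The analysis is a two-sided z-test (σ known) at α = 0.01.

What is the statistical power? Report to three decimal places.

Power ≈ 0.577

Standardized effect: d = |μ_{layout A} − μ_{layout B}| / σ = |86.0 − 118.4| / 40.5 = 0.8000
Noncentrality parameter: δ = d·√(n/2) = 0.8000 × √(24/2) = 2.7713
Critical value for a two-sided test at α = 0.01: z_{α/2} = 2.576.
Power = Φ(δ − 2.576) + Φ(−δ − 2.576) = Φ(0.195) + Φ(-5.347) = 0.5775 + 0.0000 = 0.5775.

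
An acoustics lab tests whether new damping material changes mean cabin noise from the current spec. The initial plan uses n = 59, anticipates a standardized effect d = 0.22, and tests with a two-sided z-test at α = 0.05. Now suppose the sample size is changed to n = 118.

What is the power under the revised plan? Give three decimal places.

With n = 118: δ = d·√n = 0.22 × √118 = 2.3898. Critical value z_{0.025} = 1.960.
Revised power = Φ(δ − 1.960) + Φ(−δ − 1.960) = Φ(0.430) + Φ(-4.350) = 0.6663 + 0.0000 = 0.6664.

Power ≈ 0.666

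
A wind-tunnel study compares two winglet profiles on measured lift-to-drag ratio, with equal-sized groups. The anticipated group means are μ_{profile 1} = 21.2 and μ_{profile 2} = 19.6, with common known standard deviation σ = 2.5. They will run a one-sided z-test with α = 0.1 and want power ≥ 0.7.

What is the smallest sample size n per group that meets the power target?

n = 16 per group

Standardized effect: d = |μ_{profile 1} − μ_{profile 2}| / σ = |21.2 − 19.6| / 2.5 = 0.6400
For power 0.7 need Φ(δ − z_{0.1}) = 0.7, so δ = z_{0.1} + z_{0.30} = 1.282 + 0.524 = 1.806.
δ = d·√(n/2) ⇒ n = 2(δ/d)² = 2 × (1.806 / 0.6400)² = 15.93.
Round up to the next whole unit.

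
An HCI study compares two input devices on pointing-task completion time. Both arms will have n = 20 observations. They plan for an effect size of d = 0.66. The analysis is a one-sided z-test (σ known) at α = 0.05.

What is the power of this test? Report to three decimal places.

Noncentrality parameter: δ = d·√(n/2) = 0.66 × √(20/2) = 2.0871
Critical value for a one-sided test at α = 0.05: z_α = 1.645.
Power = Φ(δ − 1.645) = Φ(0.442) = 0.6708.

Power ≈ 0.671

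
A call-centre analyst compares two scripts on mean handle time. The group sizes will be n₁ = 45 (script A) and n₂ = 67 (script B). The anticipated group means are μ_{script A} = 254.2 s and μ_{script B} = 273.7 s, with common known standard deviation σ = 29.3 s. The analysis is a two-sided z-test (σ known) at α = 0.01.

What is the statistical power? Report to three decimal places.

Standardized effect: d = |μ_{script A} − μ_{script B}| / σ = |254.2 − 273.7| / 29.3 = 0.6655
Noncentrality parameter: δ = d / √(1/n₁ + 1/n₂) = 0.6655 / √(1/45 + 1/67) = 3.4530
Two-sided α = 0.01 → critical value z_{0.005} = 2.576.
Power = Φ(δ − 2.576) + Φ(−δ − 2.576) = Φ(0.877) + Φ(-6.029) = 0.8098 + 0.0000 = 0.8098.

Power ≈ 0.810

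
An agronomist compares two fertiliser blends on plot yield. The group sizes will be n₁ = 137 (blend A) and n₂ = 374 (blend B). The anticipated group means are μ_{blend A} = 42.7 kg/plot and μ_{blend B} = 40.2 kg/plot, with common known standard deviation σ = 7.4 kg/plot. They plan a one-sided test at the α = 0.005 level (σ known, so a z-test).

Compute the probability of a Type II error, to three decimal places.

β ≈ 0.210

Standardized effect: d = |μ_{blend A} − μ_{blend B}| / σ = |42.7 − 40.2| / 7.4 = 0.3378
Noncentrality parameter: δ = d / √(1/n₁ + 1/n₂) = 0.3378 / √(1/137 + 1/374) = 3.3829
One-sided α = 0.005 → critical value z_{0.005} = 2.576.
Power = P(Z > 2.576 − δ) = Φ(0.807) = 0.7902.
Type II error: β = 1 − power = 1 − 0.7902 = 0.2098.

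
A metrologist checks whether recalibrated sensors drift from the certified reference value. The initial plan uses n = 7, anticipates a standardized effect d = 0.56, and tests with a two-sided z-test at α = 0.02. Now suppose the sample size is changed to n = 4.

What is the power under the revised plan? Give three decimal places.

With n = 4: δ = d·√n = 0.56 × √4 = 1.1200. Critical value z_{0.01} = 2.326.
Revised power = Φ(δ − 2.326) + Φ(−δ − 2.326) = Φ(-1.206) + Φ(-3.446) = 0.1138 + 0.0003 = 0.1141.

Power ≈ 0.114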